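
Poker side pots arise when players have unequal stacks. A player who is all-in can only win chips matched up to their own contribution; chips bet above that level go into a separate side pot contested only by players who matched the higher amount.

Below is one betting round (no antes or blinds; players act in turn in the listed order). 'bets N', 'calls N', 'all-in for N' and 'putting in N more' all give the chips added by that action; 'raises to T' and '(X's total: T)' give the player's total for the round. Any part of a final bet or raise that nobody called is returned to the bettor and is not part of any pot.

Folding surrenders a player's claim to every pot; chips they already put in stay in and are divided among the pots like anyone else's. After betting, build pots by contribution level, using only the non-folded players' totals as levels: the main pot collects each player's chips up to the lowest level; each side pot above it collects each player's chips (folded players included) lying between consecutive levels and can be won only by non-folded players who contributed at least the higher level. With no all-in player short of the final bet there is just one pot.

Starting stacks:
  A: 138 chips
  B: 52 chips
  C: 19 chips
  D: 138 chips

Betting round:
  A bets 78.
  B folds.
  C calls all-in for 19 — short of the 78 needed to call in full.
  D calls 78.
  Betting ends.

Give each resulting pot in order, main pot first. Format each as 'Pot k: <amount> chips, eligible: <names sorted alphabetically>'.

Pot 1: 57 chips, eligible: A, C, D
Pot 2: 118 chips, eligible: A, D

Derivation:
Contributions: A=78, C=19, D=78
Folded: B
Pot levels (distinct totals of non-folded players): 19, 78
Layer 1-19: 19 each from A, C, D = 19*3 = 57 chips; eligible A, C, D
Layer 20-78: 59 each from A, D = 59*2 = 118 chips; eligible A, D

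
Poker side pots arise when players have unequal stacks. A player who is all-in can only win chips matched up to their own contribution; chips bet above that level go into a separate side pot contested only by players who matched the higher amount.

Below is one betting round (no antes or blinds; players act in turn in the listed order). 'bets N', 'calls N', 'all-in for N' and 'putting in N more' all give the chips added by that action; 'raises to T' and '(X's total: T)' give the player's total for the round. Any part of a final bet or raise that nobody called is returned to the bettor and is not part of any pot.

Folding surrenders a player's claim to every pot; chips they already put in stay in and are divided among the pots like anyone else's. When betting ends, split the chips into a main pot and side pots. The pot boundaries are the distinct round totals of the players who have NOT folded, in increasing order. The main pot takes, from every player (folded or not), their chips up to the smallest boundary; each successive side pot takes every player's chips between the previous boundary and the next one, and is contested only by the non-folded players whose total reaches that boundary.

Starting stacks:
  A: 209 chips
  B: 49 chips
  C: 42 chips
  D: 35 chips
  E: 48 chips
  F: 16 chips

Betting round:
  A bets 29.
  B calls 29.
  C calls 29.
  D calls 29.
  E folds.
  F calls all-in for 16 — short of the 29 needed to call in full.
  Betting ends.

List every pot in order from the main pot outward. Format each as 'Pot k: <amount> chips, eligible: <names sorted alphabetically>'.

Pot 1: 80 chips, eligible: A, B, C, D, F
Pot 2: 52 chips, eligible: A, B, C, D

Derivation:
Contributions: A=29, B=29, C=29, D=29, F=16
Folded: E
Pot levels (distinct totals of non-folded players): 16, 29
Layer 1-16: 16 each from A, B, C, D, F = 16*5 = 80 chips; eligible A, B, C, D, F
Layer 17-29: 13 each from A, B, C, D = 13*4 = 52 chips; eligible A, B, C, D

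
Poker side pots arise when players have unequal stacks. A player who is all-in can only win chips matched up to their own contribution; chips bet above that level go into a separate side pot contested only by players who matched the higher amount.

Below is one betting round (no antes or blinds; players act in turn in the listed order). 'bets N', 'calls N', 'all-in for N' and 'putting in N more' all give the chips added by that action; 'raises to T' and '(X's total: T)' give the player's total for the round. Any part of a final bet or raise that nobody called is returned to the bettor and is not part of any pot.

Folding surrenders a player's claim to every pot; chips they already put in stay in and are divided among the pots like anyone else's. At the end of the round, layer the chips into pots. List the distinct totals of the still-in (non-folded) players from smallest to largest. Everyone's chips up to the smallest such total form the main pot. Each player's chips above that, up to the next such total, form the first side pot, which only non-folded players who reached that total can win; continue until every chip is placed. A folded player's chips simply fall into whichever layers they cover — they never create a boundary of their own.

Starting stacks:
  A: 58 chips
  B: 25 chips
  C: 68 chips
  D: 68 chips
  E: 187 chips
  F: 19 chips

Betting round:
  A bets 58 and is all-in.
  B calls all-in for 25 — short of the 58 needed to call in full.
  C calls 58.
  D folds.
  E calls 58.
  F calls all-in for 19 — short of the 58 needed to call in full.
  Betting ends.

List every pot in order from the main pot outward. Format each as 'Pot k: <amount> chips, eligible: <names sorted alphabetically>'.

Pot 1: 95 chips, eligible: A, B, C, E, F
Pot 2: 24 chips, eligible: A, B, C, E
Pot 3: 99 chips, eligible: A, C, E

Derivation:
Contributions: A=58, B=25, C=58, E=58, F=19
Folded: D
Pot levels (distinct totals of non-folded players): 19, 25, 58
Layer 1-19: 19 each from A, B, C, E, F = 19*5 = 95 chips; eligible A, B, C, E, F
Layer 20-25: 6 each from A, B, C, E = 6*4 = 24 chips; eligible A, B, C, E
Layer 26-58: 33 each from A, C, E = 33*3 = 99 chips; eligible A, C, E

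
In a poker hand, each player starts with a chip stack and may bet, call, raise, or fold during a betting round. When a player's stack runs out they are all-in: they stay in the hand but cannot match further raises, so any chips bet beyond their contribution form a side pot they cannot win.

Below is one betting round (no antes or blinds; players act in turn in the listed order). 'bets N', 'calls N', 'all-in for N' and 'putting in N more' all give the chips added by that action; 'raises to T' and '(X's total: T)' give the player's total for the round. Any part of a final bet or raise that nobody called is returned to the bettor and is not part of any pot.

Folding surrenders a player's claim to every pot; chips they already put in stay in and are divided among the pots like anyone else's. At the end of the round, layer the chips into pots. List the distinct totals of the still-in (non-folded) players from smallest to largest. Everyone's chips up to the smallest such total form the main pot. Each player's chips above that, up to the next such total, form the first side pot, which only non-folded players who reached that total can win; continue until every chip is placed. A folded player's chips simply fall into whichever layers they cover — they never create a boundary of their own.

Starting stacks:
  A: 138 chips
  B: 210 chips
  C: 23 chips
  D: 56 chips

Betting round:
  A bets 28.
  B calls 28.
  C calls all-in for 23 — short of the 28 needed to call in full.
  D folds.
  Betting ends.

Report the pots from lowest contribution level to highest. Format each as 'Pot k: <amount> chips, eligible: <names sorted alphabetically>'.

Pot 1: 69 chips, eligible: A, B, C
Pot 2: 10 chips, eligible: A, B

Derivation:
Contributions: A=28, B=28, C=23
Folded: D
Pot levels (distinct totals of non-folded players): 23, 28
Layer 1-23: 23 each from A, B, C = 23*3 = 69 chips; eligible A, B, C
Layer 24-28: 5 each from A, B = 5*2 = 10 chips; eligible A, B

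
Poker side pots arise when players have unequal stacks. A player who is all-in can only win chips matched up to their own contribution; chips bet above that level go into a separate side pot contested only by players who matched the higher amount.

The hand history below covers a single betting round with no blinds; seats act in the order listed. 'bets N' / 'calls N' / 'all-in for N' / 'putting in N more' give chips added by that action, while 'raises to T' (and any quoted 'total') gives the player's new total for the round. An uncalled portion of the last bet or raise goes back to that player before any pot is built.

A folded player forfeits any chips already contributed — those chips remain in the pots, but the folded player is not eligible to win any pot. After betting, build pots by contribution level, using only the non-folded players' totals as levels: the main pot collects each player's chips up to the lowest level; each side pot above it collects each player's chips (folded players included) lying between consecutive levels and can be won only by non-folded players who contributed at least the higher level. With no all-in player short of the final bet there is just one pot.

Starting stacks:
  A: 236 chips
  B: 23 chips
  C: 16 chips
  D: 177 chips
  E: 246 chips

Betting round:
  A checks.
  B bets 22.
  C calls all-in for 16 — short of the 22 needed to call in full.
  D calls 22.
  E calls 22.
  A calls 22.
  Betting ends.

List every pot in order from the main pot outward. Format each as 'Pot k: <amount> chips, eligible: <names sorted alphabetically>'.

Pot 1: 80 chips, eligible: A, B, C, D, E
Pot 2: 24 chips, eligible: A, B, D, E

Derivation:
Contributions: A=22, B=22, C=16, D=22, E=22
Pot levels (distinct totals of non-folded players): 16, 22
Layer 1-16: 16 each from A, B, C, D, E = 16*5 = 80 chips; eligible A, B, C, D, E
Layer 17-22: 6 each from A, B, D, E = 6*4 = 24 chips; eligible A, B, D, E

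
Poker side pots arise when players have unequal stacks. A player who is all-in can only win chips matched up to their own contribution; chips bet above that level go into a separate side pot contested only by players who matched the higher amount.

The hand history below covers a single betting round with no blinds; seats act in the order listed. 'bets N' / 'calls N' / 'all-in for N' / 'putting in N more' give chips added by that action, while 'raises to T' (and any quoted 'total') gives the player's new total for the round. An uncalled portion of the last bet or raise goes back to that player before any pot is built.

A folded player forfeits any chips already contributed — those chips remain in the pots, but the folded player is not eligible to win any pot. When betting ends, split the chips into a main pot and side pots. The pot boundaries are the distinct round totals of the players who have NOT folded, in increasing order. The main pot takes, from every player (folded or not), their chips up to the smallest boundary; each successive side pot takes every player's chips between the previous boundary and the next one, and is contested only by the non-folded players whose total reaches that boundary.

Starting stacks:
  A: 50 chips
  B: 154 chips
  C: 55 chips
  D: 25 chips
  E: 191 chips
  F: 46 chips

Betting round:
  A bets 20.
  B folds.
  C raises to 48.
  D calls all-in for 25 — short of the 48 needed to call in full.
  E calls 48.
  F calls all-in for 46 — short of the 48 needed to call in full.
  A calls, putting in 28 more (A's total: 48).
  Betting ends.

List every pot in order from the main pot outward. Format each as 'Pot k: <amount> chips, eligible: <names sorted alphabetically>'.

Contributions: A=48, C=48, D=25, E=48, F=46
Folded: B
Pot levels (distinct totals of non-folded players): 25, 46, 48
Layer 1-25: 25 each from A, C, D, E, F = 25*5 = 125 chips; eligible A, C, D, E, F
Layer 26-46: 21 each from A, C, E, F = 21*4 = 84 chips; eligible A, C, E, F
Layer 47-48: 2 each from A, C, E = 2*3 = 6 chips; eligible A, C, E

Pot 1: 125 chips, eligible: A, C, D, E, F
Pot 2: 84 chips, eligible: A, C, E, F
Pot 3: 6 chips, eligible: A, C, E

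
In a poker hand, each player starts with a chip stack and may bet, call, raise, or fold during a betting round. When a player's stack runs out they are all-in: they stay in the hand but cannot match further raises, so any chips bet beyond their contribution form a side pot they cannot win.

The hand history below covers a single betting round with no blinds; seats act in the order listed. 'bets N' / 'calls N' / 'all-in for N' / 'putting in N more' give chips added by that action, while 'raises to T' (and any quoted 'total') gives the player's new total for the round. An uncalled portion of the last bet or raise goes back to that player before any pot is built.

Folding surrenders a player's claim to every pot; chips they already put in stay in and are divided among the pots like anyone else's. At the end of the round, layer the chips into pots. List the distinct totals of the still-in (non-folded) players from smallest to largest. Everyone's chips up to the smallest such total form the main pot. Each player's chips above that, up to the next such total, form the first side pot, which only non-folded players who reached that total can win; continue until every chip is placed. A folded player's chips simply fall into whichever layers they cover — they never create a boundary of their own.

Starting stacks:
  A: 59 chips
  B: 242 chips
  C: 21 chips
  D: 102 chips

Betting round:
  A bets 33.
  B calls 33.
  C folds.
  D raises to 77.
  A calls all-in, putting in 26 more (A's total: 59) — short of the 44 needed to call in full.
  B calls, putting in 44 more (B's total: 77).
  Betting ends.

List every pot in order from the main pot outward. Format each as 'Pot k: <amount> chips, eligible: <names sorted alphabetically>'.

Contributions: A=59, B=77, D=77
Folded: C
Pot levels (distinct totals of non-folded players): 59, 77
Layer 1-59: 59 each from A, B, D = 59*3 = 177 chips; eligible A, B, D
Layer 60-77: 18 each from B, D = 18*2 = 36 chips; eligible B, D

Pot 1: 177 chips, eligible: A, B, D
Pot 2: 36 chips, eligible: B, D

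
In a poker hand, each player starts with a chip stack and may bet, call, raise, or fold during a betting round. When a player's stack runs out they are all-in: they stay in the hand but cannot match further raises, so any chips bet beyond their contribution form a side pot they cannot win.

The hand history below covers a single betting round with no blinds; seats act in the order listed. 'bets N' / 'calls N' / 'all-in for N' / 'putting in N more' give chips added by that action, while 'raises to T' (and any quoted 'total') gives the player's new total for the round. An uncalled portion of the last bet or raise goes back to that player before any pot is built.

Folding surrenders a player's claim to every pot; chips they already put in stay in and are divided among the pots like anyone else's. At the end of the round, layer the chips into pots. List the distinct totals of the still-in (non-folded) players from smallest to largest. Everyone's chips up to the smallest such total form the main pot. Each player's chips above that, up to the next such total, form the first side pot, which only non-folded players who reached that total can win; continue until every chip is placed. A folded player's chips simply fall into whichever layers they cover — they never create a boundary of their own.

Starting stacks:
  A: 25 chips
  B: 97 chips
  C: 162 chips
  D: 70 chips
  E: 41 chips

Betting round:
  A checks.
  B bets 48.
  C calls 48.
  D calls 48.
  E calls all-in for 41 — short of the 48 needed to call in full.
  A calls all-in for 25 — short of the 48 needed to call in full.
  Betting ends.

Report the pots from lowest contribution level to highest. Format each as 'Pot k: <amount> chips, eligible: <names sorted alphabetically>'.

Contributions: A=25, B=48, C=48, D=48, E=41
Pot levels (distinct totals of non-folded players): 25, 41, 48
Layer 1-25: 25 each from A, B, C, D, E = 25*5 = 125 chips; eligible A, B, C, D, E
Layer 26-41: 16 each from B, C, D, E = 16*4 = 64 chips; eligible B, C, D, E
Layer 42-48: 7 each from B, C, D = 7*3 = 21 chips; eligible B, C, D

Pot 1: 125 chips, eligible: A, B, C, D, E
Pot 2: 64 chips, eligible: B, C, D, E
Pot 3: 21 chips, eligible: B, C, D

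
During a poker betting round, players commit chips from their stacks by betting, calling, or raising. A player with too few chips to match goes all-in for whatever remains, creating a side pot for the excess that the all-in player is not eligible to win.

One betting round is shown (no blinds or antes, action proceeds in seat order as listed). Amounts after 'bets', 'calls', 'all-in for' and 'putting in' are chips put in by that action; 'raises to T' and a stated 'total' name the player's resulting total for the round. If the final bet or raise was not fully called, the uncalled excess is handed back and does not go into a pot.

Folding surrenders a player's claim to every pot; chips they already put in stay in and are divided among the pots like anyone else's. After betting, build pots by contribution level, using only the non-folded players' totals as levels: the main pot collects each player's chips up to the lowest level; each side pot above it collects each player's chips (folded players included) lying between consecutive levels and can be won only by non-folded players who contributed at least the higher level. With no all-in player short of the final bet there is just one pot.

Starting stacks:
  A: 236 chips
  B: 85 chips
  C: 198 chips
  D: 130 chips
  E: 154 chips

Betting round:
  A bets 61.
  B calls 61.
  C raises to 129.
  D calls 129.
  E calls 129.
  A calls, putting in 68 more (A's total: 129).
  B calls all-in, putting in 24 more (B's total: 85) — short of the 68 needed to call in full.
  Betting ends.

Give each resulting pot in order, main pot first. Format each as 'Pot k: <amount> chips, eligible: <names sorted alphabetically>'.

Pot 1: 425 chips, eligible: A, B, C, D, E
Pot 2: 176 chips, eligible: A, C, D, E

Derivation:
Contributions: A=129, B=85, C=129, D=129, E=129
Pot levels (distinct totals of non-folded players): 85, 129
Layer 1-85: 85 each from A, B, C, D, E = 85*5 = 425 chips; eligible A, B, C, D, E
Layer 86-129: 44 each from A, C, D, E = 44*4 = 176 chips; eligible A, C, D, E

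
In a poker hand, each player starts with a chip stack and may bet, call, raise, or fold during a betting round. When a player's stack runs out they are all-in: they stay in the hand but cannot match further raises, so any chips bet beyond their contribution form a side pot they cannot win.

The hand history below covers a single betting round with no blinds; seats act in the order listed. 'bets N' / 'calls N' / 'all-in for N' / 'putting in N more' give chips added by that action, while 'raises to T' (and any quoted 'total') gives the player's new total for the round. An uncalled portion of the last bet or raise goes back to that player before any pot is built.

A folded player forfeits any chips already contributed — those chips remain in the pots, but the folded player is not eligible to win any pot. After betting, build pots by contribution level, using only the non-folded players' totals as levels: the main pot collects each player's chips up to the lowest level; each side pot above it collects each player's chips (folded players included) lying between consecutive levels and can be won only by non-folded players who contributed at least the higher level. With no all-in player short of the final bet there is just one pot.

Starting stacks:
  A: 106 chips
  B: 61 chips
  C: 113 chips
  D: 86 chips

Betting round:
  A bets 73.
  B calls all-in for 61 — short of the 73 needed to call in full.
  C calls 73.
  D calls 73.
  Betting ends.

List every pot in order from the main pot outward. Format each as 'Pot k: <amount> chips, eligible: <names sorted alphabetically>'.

Contributions: A=73, B=61, C=73, D=73
Pot levels (distinct totals of non-folded players): 61, 73
Layer 1-61: 61 each from A, B, C, D = 61*4 = 244 chips; eligible A, B, C, D
Layer 62-73: 12 each from A, C, D = 12*3 = 36 chips; eligible A, C, D

Pot 1: 244 chips, eligible: A, B, C, D
Pot 2: 36 chips, eligible: A, C, D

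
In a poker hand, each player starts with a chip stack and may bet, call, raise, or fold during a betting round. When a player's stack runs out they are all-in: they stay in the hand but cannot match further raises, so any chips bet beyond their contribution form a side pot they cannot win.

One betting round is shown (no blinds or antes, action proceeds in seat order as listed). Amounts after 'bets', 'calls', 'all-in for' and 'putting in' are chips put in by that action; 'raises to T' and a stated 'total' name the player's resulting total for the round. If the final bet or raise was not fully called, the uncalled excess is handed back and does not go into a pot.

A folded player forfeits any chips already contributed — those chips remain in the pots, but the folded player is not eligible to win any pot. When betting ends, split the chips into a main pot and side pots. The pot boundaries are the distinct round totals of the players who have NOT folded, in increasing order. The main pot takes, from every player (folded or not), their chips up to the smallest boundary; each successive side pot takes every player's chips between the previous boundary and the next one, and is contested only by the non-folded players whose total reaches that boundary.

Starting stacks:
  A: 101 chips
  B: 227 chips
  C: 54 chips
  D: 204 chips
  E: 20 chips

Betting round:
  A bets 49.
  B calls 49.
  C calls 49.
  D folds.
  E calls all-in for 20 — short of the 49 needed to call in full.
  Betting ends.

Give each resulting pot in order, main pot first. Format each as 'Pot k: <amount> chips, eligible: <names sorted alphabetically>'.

Contributions: A=49, B=49, C=49, E=20
Folded: D
Pot levels (distinct totals of non-folded players): 20, 49
Layer 1-20: 20 each from A, B, C, E = 20*4 = 80 chips; eligible A, B, C, E
Layer 21-49: 29 each from A, B, C = 29*3 = 87 chips; eligible A, B, C

Pot 1: 80 chips, eligible: A, B, C, E
Pot 2: 87 chips, eligible: A, B, C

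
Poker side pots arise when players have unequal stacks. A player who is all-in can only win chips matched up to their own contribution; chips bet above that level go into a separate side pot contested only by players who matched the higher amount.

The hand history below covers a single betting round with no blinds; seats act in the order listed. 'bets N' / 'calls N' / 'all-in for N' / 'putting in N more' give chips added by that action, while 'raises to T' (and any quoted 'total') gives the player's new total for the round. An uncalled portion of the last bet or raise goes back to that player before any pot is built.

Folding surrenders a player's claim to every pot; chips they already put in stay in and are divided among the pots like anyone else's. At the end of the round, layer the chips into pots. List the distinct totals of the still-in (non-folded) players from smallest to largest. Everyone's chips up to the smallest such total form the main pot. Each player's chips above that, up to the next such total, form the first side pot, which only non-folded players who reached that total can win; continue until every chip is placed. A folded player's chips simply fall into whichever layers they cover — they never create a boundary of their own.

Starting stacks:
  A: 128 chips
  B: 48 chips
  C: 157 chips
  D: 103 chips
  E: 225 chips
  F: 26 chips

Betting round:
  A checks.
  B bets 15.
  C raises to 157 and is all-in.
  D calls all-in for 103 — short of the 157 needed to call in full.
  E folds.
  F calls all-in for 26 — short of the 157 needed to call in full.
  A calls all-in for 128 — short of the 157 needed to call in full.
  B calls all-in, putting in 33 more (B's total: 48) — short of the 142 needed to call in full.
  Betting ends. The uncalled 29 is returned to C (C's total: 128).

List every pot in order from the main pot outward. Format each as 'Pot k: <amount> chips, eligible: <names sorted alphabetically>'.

Pot 1: 130 chips, eligible: A, B, C, D, F
Pot 2: 88 chips, eligible: A, B, C, D
Pot 3: 165 chips, eligible: A, C, D
Pot 4: 50 chips, eligible: A, C

Derivation:
Contributions (after 29 returned to C): A=128, B=48, C=128, D=103, F=26
Folded: E
Pot levels (distinct totals of non-folded players): 26, 48, 103, 128
Layer 1-26: 26 each from A, B, C, D, F = 26*5 = 130 chips; eligible A, B, C, D, F
Layer 27-48: 22 each from A, B, C, D = 22*4 = 88 chips; eligible A, B, C, D
Layer 49-103: 55 each from A, C, D = 55*3 = 165 chips; eligible A, C, D
Layer 104-128: 25 each from A, C = 25*2 = 50 chips; eligible A, C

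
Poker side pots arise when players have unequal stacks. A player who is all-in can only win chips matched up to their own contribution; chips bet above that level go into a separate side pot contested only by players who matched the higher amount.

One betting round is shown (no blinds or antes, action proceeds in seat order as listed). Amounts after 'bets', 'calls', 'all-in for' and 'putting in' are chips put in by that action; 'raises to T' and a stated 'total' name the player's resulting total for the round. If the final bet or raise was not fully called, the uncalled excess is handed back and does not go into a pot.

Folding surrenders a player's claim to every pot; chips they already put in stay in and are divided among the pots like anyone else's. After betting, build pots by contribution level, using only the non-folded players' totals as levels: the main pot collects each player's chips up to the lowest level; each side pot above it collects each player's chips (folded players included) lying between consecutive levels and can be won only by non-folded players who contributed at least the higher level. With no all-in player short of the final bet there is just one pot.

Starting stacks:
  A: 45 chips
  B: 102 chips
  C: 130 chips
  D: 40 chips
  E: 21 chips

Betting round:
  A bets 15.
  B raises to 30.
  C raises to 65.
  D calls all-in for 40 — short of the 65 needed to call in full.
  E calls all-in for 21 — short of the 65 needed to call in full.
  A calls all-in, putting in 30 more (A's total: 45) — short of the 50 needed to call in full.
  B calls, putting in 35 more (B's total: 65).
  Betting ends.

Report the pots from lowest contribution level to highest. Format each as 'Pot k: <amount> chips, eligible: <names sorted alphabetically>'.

Pot 1: 105 chips, eligible: A, B, C, D, E
Pot 2: 76 chips, eligible: A, B, C, D
Pot 3: 15 chips, eligible: A, B, C
Pot 4: 40 chips, eligible: B, C

Derivation:
Contributions: A=45, B=65, C=65, D=40, E=21
Pot levels (distinct totals of non-folded players): 21, 40, 45, 65
Layer 1-21: 21 each from A, B, C, D, E = 21*5 = 105 chips; eligible A, B, C, D, E
Layer 22-40: 19 each from A, B, C, D = 19*4 = 76 chips; eligible A, B, C, D
Layer 41-45: 5 each from A, B, C = 5*3 = 15 chips; eligible A, B, C
Layer 46-65: 20 each from B, C = 20*2 = 40 chips; eligible B, C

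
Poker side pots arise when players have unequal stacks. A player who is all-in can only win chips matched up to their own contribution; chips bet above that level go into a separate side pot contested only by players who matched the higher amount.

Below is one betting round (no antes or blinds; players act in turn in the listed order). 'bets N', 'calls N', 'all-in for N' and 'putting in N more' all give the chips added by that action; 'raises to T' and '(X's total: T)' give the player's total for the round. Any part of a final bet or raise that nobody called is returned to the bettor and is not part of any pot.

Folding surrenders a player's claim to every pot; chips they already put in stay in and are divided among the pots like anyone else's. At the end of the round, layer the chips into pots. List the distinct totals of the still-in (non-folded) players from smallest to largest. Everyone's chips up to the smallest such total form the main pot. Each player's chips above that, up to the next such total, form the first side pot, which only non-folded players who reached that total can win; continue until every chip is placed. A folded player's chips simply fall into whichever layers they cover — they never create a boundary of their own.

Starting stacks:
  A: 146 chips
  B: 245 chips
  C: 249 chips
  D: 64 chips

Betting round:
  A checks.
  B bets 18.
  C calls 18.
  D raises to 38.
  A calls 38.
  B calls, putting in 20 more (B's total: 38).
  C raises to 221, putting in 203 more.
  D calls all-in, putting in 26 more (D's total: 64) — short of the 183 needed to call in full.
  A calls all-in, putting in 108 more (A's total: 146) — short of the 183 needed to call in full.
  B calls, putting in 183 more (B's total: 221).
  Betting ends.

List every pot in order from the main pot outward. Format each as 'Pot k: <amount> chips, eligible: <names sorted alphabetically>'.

Pot 1: 256 chips, eligible: A, B, C, D
Pot 2: 246 chips, eligible: A, B, C
Pot 3: 150 chips, eligible: B, C

Derivation:
Contributions: A=146, B=221, C=221, D=64
Pot levels (distinct totals of non-folded players): 64, 146, 221
Layer 1-64: 64 each from A, B, C, D = 64*4 = 256 chips; eligible A, B, C, D
Layer 65-146: 82 each from A, B, C = 82*3 = 246 chips; eligible A, B, C
Layer 147-221: 75 each from B, C = 75*2 = 150 chips; eligible B, C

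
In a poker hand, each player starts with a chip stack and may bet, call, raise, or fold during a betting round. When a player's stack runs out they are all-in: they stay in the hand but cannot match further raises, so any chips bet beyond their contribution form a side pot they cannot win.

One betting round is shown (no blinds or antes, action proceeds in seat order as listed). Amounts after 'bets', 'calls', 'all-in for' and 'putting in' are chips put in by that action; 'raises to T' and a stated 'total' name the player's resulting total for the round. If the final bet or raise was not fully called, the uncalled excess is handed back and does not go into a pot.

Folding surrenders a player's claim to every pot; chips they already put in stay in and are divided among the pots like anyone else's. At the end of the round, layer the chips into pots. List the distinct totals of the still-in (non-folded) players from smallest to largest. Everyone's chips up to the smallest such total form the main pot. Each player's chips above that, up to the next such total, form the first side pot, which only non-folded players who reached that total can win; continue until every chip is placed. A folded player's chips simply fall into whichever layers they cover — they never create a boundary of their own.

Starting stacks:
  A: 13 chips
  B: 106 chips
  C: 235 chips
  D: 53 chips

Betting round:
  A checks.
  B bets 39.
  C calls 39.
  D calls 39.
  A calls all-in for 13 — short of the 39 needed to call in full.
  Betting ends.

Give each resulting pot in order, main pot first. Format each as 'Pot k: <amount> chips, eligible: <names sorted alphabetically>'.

Contributions: A=13, B=39, C=39, D=39
Pot levels (distinct totals of non-folded players): 13, 39
Layer 1-13: 13 each from A, B, C, D = 13*4 = 52 chips; eligible A, B, C, D
Layer 14-39: 26 each from B, C, D = 26*3 = 78 chips; eligible B, C, D

Pot 1: 52 chips, eligible: A, B, C, D
Pot 2: 78 chips, eligible: B, C, D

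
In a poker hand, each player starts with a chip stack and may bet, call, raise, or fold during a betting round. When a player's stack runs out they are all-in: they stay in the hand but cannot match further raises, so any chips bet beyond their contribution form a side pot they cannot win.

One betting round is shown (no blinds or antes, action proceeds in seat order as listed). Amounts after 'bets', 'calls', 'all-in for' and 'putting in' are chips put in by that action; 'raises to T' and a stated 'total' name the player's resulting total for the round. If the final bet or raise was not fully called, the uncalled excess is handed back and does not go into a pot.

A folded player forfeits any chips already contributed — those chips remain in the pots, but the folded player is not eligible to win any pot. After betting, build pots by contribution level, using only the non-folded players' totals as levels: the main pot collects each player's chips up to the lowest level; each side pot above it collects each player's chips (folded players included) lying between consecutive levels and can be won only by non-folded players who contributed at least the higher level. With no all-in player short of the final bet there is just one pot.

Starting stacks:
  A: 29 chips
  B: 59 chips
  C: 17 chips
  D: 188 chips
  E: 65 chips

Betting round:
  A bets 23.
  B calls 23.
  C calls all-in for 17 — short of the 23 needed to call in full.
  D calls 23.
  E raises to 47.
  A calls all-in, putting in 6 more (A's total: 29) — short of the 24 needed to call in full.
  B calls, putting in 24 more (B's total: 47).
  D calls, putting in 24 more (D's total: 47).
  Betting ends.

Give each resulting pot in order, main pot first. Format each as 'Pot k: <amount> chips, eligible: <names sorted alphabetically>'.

Contributions: A=29, B=47, C=17, D=47, E=47
Pot levels (distinct totals of non-folded players): 17, 29, 47
Layer 1-17: 17 each from A, B, C, D, E = 17*5 = 85 chips; eligible A, B, C, D, E
Layer 18-29: 12 each from A, B, D, E = 12*4 = 48 chips; eligible A, B, D, E
Layer 30-47: 18 each from B, D, E = 18*3 = 54 chips; eligible B, D, E

Pot 1: 85 chips, eligible: A, B, C, D, E
Pot 2: 48 chips, eligible: A, B, D, E
Pot 3: 54 chips, eligible: B, D, E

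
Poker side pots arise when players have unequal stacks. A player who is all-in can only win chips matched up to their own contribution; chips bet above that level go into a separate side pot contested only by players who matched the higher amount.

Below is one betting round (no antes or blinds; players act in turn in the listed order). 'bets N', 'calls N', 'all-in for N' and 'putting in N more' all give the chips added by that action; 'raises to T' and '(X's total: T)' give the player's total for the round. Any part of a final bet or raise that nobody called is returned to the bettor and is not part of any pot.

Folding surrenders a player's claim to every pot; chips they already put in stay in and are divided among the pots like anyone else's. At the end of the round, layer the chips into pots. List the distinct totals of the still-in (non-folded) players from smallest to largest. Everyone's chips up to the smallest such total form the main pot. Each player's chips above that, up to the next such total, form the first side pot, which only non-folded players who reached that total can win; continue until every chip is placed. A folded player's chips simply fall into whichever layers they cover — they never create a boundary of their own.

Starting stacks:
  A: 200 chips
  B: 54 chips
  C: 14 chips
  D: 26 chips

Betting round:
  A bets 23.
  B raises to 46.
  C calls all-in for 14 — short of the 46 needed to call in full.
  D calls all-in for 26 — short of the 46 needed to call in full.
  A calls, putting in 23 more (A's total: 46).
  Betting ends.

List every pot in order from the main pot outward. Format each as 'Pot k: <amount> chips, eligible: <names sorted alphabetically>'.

Pot 1: 56 chips, eligible: A, B, C, D
Pot 2: 36 chips, eligible: A, B, D
Pot 3: 40 chips, eligible: A, B

Derivation:
Contributions: A=46, B=46, C=14, D=26
Pot levels (distinct totals of non-folded players): 14, 26, 46
Layer 1-14: 14 each from A, B, C, D = 14*4 = 56 chips; eligible A, B, C, D
Layer 15-26: 12 each from A, B, D = 12*3 = 36 chips; eligible A, B, D
Layer 27-46: 20 each from A, B = 20*2 = 40 chips; eligible A, B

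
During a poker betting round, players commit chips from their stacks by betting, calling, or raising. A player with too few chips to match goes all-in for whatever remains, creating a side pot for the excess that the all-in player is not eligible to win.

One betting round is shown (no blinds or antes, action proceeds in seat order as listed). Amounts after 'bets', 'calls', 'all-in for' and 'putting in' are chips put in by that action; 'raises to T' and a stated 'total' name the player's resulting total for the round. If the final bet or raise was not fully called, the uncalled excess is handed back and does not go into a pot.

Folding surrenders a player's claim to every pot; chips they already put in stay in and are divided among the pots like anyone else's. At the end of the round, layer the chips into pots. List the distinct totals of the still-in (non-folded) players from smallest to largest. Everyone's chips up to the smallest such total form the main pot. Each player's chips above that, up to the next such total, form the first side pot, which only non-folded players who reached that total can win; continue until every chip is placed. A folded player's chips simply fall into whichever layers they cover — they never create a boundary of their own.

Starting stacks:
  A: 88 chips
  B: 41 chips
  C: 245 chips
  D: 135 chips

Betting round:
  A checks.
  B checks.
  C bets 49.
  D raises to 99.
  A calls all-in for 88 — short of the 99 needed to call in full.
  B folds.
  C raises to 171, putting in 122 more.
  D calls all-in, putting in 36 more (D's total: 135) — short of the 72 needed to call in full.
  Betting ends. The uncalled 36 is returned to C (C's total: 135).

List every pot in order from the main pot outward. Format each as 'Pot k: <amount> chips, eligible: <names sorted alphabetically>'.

Contributions (after 36 returned to C): A=88, C=135, D=135
Folded: B
Pot levels (distinct totals of non-folded players): 88, 135
Layer 1-88: 88 each from A, C, D = 88*3 = 264 chips; eligible A, C, D
Layer 89-135: 47 each from C, D = 47*2 = 94 chips; eligible C, D

Pot 1: 264 chips, eligible: A, C, D
Pot 2: 94 chips, eligible: C, D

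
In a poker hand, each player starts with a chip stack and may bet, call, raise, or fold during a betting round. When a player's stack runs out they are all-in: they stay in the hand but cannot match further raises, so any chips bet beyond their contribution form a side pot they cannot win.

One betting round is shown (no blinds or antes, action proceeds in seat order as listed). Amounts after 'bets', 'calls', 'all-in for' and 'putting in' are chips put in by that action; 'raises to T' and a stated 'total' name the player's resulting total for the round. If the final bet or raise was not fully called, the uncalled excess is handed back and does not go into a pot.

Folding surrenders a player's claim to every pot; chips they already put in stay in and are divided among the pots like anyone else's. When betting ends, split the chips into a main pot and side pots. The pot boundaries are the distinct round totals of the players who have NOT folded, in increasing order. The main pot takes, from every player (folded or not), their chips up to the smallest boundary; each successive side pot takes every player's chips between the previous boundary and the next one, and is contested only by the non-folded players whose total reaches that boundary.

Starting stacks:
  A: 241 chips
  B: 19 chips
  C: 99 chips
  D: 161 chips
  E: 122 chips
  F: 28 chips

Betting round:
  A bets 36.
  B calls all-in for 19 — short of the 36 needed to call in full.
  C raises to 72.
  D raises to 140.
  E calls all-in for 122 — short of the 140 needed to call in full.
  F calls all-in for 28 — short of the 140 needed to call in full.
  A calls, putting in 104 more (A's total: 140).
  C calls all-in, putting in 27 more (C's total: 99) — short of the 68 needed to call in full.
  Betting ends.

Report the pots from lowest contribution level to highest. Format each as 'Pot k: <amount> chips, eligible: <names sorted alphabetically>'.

Contributions: A=140, B=19, C=99, D=140, E=122, F=28
Pot levels (distinct totals of non-folded players): 19, 28, 99, 122, 140
Layer 1-19: 19 each from A, B, C, D, E, F = 19*6 = 114 chips; eligible A, B, C, D, E, F
Layer 20-28: 9 each from A, C, D, E, F = 9*5 = 45 chips; eligible A, C, D, E, F
Layer 29-99: 71 each from A, C, D, E = 71*4 = 284 chips; eligible A, C, D, E
Layer 100-122: 23 each from A, D, E = 23*3 = 69 chips; eligible A, D, E
Layer 123-140: 18 each from A, D = 18*2 = 36 chips; eligible A, D

Pot 1: 114 chips, eligible: A, B, C, D, E, F
Pot 2: 45 chips, eligible: A, C, D, E, F
Pot 3: 284 chips, eligible: A, C, D, E
Pot 4: 69 chips, eligible: A, D, E
Pot 5: 36 chips, eligible: A, D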